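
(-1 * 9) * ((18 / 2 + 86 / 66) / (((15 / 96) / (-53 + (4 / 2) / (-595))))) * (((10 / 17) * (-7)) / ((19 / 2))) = -4403712 / 323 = -13633.78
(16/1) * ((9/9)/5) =16/5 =3.20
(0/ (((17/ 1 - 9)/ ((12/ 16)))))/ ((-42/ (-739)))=0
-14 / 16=-7 / 8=-0.88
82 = 82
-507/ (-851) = 507/ 851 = 0.60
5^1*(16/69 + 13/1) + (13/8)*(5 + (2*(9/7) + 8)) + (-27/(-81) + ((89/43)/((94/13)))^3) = 366085319286410/3986998491063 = 91.82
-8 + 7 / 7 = -7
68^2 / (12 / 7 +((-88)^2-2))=16184 / 27103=0.60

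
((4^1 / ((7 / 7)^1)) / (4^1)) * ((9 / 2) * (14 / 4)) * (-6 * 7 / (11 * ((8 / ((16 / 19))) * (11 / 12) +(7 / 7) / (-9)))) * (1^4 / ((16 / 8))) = -23814 / 6809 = -3.50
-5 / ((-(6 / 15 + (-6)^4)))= 0.00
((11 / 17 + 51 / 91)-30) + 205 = 272593 / 1547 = 176.21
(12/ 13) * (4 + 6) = 120/ 13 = 9.23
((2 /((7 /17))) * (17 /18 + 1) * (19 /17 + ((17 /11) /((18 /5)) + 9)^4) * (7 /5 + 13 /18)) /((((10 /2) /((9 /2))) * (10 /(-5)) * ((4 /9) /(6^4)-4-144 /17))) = 670764204072226367 /117297074268000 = 5718.51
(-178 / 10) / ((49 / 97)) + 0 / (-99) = -8633 / 245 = -35.24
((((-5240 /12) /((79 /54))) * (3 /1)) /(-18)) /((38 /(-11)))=-14.40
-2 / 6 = -1 / 3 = -0.33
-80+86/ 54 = -78.41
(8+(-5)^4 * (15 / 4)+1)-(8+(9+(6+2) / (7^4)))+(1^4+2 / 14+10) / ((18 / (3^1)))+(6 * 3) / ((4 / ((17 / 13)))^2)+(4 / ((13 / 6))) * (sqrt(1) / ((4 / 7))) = 7604949855 / 3246152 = 2342.76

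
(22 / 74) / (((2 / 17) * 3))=187 / 222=0.84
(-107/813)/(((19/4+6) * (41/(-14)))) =5992/1433319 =0.00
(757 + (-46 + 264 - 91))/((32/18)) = 1989/4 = 497.25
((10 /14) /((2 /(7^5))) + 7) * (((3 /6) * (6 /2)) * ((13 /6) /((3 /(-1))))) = -156247 /24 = -6510.29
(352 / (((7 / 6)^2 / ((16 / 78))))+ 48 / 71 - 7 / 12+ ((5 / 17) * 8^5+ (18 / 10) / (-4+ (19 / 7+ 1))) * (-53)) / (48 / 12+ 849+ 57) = -23545918727099 / 41979701400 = -560.89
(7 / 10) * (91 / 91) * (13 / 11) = 0.83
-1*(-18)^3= 5832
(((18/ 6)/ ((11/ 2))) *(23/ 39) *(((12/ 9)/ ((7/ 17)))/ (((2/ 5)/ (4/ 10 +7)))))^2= 3348705424/ 9018009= 371.34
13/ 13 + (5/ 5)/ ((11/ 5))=16/ 11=1.45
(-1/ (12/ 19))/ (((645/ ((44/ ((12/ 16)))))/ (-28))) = 23408/ 5805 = 4.03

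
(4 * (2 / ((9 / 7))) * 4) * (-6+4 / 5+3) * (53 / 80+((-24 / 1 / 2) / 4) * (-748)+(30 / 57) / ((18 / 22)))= -4730230582 / 38475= -122942.97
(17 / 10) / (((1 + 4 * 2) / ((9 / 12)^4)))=153 / 2560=0.06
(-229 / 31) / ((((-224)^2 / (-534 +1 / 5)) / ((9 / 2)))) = 5500809 / 15554560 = 0.35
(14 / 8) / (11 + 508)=7 / 2076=0.00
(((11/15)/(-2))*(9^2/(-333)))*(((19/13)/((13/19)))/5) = 11913/312650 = 0.04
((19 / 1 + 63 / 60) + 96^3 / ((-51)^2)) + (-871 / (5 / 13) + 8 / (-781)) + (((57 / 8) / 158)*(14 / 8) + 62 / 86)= -467059227638923 / 245354711360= -1903.61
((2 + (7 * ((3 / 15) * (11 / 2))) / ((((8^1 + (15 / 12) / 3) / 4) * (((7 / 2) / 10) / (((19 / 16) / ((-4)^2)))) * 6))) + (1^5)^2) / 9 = 0.35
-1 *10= -10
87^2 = 7569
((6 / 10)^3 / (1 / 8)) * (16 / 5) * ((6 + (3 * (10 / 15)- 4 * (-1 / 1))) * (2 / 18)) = 4608 / 625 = 7.37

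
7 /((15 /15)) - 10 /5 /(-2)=8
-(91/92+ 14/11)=-2289/1012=-2.26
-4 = -4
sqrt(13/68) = sqrt(221)/34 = 0.44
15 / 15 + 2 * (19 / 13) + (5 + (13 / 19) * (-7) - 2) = 2.13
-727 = -727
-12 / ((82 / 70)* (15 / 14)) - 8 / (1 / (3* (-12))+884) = -12486424 / 1304743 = -9.57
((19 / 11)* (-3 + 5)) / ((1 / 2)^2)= 152 / 11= 13.82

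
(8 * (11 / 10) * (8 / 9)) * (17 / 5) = 26.60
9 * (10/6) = 15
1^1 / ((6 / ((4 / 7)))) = 2 / 21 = 0.10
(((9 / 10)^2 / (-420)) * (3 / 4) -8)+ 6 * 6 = 28.00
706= 706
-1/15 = -0.07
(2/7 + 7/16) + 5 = 641/112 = 5.72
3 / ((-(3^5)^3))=-1 / 4782969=-0.00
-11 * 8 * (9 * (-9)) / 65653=0.11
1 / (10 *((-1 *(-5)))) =1 / 50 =0.02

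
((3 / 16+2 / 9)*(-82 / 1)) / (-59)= 0.57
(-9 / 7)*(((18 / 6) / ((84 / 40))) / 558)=-0.00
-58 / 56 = -29 / 28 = -1.04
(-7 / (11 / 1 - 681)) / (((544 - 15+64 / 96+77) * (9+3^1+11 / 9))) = 27 / 20729800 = 0.00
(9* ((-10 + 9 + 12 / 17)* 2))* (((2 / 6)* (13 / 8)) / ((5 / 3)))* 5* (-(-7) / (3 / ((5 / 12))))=-2275 / 272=-8.36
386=386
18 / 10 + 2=19 / 5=3.80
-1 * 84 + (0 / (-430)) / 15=-84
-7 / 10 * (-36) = 126 / 5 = 25.20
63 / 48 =21 / 16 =1.31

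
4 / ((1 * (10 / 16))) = 32 / 5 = 6.40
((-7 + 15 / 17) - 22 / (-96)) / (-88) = 4805 / 71808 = 0.07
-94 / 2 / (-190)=47 / 190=0.25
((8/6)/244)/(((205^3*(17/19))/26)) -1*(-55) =1474090963619/26801653875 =55.00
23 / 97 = 0.24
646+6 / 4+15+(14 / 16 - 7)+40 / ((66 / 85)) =707.89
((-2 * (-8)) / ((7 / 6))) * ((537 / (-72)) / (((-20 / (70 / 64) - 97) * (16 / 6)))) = 179 / 538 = 0.33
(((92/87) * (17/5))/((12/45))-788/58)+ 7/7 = 26/29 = 0.90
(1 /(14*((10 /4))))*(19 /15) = 19 /525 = 0.04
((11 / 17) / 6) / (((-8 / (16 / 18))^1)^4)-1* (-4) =2676899 / 669222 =4.00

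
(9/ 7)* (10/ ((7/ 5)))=450/ 49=9.18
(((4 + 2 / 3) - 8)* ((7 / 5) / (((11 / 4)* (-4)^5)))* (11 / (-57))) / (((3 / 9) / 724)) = -1267 / 1824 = -0.69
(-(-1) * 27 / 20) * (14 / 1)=189 / 10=18.90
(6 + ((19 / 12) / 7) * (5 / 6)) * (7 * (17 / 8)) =53023 / 576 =92.05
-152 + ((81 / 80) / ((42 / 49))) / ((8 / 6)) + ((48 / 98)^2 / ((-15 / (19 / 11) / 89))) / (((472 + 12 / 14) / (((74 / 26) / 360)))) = -151.11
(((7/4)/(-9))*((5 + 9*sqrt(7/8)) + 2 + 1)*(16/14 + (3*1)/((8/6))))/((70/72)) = -11.14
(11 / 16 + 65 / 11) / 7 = 1161 / 1232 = 0.94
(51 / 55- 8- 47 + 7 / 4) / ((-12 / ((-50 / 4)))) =-19185 / 352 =-54.50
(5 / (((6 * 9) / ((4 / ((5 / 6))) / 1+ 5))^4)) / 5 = 5764801 / 5314410000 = 0.00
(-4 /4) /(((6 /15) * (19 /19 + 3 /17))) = -17 /8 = -2.12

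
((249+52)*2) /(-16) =-301 /8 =-37.62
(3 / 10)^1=3 / 10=0.30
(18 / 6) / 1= 3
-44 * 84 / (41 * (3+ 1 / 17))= -15708 / 533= -29.47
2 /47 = 0.04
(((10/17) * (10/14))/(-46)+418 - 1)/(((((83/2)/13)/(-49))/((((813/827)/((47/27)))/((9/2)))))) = -1013245125984/1261415657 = -803.26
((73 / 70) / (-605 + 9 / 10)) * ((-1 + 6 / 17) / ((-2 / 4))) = -1606 / 718879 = -0.00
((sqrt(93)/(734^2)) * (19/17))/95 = sqrt(93)/45794260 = 0.00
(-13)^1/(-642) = 13/642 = 0.02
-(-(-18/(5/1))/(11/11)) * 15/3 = -18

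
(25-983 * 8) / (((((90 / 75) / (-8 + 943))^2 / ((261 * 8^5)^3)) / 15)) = -44656427843624358747360460800000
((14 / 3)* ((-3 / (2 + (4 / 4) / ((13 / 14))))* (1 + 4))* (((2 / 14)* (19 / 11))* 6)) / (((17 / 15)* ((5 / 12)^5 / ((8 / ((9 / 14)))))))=-3441844224 / 116875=-29448.93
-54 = -54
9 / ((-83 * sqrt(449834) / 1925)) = -225 * sqrt(449834) / 484886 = -0.31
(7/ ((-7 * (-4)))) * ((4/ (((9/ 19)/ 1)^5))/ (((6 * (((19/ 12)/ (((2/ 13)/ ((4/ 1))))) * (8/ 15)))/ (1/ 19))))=34295/ 2047032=0.02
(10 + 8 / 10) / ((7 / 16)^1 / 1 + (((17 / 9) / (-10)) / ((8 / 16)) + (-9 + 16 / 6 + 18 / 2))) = 7776 / 1963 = 3.96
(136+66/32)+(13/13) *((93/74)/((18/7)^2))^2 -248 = -7019627675/63872064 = -109.90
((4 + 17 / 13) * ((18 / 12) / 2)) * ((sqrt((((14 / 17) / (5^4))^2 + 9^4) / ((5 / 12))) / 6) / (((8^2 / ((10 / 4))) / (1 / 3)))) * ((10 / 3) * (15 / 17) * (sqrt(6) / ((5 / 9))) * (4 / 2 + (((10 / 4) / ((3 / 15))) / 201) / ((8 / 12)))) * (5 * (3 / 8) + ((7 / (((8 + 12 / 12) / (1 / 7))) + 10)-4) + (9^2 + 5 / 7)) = 102940893 * sqrt(7406753908210) / 106136576000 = 2639.59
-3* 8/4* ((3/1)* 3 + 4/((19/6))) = -1170/19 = -61.58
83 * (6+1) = 581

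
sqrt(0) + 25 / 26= 25 / 26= 0.96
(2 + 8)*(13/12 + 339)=20405/6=3400.83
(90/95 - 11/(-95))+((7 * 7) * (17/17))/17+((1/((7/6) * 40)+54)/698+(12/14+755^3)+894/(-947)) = 12864023314010859419/29890691320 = 430368878.94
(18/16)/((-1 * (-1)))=9/8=1.12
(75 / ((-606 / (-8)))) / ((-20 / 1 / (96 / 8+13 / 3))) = -245 / 303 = -0.81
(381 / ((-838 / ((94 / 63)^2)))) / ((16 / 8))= -280543 / 554337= -0.51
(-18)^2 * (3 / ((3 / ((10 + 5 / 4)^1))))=3645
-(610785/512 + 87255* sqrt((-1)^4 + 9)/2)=-87255* sqrt(10)/2 - 610785/512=-139155.21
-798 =-798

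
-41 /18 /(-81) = 0.03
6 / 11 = 0.55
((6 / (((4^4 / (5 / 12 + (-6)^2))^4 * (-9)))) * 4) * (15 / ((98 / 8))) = -182345794805 / 136373801582592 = -0.00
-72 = -72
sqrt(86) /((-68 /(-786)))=107.19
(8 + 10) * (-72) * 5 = -6480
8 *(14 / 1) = 112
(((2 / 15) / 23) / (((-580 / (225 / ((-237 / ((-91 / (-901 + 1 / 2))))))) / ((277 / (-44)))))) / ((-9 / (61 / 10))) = 1537627 / 375804368280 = 0.00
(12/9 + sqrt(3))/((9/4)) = 16/27 + 4* sqrt(3)/9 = 1.36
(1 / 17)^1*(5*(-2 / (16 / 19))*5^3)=-11875 / 136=-87.32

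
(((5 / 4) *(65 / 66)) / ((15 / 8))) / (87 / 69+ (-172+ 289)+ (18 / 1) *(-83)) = -115 / 240966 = -0.00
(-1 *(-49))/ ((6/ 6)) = 49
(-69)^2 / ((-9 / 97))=-51313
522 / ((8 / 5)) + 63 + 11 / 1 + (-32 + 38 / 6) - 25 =4195 / 12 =349.58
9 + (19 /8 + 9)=163 /8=20.38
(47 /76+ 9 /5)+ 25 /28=2202 /665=3.31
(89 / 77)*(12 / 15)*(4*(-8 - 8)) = -22784 / 385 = -59.18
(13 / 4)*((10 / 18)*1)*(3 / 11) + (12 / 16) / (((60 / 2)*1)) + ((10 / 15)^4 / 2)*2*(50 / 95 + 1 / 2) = 162553 / 225720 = 0.72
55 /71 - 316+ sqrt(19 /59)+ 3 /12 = -89453 /284+ sqrt(1121) /59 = -314.41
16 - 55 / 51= 14.92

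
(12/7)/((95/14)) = 0.25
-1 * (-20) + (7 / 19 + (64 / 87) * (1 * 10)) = 45829 / 1653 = 27.72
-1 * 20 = -20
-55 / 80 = -11 / 16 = -0.69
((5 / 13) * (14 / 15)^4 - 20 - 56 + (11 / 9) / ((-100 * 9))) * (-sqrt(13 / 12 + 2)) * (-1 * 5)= -13287017 * sqrt(111) / 210600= -664.71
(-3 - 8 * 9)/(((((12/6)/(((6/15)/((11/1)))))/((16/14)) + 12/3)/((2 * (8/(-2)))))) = 1600/139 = 11.51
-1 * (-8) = 8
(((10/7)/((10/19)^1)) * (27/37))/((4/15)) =7695/1036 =7.43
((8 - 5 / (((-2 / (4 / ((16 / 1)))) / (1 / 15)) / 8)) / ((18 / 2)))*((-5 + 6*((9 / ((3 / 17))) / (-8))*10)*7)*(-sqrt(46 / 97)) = 135625*sqrt(4462) / 5238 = 1729.57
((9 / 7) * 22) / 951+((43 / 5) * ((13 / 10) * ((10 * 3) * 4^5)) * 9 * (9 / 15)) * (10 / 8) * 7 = 180049589322 / 11095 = 16227993.63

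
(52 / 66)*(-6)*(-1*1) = 52 / 11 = 4.73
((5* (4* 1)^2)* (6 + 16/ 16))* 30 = 16800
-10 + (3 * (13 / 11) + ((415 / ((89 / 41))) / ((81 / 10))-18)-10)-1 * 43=-53.85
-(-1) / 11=1 / 11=0.09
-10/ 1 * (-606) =6060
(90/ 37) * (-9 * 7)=-5670/ 37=-153.24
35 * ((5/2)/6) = 175/12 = 14.58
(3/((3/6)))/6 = 1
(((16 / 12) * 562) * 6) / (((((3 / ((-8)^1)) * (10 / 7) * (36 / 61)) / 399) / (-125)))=6383308400 / 9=709256488.89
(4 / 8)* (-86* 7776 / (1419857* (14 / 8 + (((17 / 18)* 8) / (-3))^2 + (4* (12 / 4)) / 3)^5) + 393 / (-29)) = -30425204174826789105059255082087 / 4490233091584210085501243608358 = -6.78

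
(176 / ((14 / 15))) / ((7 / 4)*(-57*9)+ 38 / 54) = -0.21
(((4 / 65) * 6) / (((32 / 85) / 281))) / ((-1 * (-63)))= 4777 / 1092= 4.37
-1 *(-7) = 7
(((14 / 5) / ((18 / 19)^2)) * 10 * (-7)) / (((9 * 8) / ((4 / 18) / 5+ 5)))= -4015403 / 262440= -15.30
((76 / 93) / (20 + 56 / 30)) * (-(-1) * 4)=190 / 1271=0.15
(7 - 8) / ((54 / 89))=-89 / 54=-1.65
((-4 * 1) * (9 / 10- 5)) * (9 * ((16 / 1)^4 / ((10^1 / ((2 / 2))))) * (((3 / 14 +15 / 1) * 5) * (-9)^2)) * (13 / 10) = 1355983110144 / 175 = 7748474915.11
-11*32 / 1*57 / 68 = -5016 / 17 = -295.06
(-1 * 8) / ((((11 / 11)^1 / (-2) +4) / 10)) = -160 / 7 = -22.86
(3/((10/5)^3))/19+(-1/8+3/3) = 17/19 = 0.89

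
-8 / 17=-0.47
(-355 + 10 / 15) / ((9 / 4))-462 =-16726 / 27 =-619.48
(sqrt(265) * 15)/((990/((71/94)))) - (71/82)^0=-0.81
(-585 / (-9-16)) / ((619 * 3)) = 39 / 3095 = 0.01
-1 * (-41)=41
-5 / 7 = -0.71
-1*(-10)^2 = -100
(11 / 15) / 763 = 11 / 11445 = 0.00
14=14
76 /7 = 10.86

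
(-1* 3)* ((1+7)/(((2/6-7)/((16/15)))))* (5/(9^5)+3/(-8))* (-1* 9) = 708428/54675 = 12.96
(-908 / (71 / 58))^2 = 2773496896 / 5041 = 550187.84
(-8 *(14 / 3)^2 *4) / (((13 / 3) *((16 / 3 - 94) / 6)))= 2688 / 247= 10.88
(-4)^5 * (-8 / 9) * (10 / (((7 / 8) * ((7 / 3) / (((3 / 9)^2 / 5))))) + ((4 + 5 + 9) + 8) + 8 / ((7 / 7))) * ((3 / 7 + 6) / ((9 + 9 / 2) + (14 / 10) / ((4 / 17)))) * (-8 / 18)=-16429875200 / 3602529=-4560.65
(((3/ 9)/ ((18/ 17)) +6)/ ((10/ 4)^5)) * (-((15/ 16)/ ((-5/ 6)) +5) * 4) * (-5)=84568/ 16875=5.01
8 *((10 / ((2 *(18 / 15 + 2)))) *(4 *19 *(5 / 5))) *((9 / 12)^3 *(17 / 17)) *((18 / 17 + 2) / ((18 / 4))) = 18525 / 68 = 272.43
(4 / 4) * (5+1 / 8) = 5.12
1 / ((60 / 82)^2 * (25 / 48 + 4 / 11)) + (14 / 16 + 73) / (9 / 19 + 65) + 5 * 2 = 4615073453 / 348568800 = 13.24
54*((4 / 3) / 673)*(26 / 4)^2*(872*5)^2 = 57827203200 / 673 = 85924521.84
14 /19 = 0.74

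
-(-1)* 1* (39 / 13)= 3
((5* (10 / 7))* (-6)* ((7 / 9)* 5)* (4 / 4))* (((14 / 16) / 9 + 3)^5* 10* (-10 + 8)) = 950037.13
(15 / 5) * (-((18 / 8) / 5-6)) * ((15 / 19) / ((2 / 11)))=10989 / 152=72.30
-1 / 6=-0.17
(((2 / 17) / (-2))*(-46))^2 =2116 / 289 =7.32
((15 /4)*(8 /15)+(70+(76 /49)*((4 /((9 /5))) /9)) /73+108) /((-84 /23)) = -184864915 /6084477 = -30.38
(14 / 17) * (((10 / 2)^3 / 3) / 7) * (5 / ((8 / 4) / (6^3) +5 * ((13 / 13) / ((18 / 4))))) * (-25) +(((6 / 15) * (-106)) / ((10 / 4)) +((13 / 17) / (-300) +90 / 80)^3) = -72223180236706271 / 128406168000000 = -562.46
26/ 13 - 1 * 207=-205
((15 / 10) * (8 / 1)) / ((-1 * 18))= -2 / 3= -0.67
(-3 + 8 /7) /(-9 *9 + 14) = 13 /469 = 0.03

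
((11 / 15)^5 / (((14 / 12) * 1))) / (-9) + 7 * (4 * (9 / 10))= 401539148 / 15946875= 25.18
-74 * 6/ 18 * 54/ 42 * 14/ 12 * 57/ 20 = -2109/ 20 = -105.45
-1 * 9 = -9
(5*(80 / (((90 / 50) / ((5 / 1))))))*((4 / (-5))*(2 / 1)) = -16000 / 9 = -1777.78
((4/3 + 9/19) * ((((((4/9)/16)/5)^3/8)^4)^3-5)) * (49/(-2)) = 2684685002439986503522649560613237096033135836819499211816959999999999999999999999999999999994953/12128158917303683828079336235780028886379135541803959189504000000000000000000000000000000000000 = 221.36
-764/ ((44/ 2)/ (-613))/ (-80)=-117083/ 440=-266.10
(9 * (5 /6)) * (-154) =-1155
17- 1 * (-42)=59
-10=-10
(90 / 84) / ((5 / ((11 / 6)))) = 11 / 28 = 0.39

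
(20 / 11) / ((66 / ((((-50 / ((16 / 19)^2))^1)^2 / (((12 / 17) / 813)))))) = 1876215146875 / 11894784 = 157734.28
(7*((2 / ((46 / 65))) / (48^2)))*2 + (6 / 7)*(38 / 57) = 109169 / 185472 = 0.59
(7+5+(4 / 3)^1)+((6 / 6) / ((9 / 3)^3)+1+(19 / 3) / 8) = 3275 / 216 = 15.16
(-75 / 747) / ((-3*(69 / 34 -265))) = -850 / 6678927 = -0.00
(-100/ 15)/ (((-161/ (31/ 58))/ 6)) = 0.13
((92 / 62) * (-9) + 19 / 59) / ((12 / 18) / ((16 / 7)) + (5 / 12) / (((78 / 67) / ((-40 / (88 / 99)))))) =3718572 / 4512143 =0.82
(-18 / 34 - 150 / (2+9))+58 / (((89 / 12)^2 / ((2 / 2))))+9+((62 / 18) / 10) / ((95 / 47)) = -49910172361 / 12664490850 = -3.94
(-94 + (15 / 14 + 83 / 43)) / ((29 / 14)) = -1889 / 43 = -43.93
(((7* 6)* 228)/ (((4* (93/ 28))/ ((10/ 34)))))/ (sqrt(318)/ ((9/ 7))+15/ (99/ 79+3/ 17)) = -30502241280/ 1128399163+38438830080* sqrt(318)/ 19182785771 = 8.70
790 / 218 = 395 / 109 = 3.62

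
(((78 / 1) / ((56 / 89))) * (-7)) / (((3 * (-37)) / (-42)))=-24297 / 74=-328.34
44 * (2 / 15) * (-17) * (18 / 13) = -8976 / 65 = -138.09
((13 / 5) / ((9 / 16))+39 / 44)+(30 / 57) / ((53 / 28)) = 11537749 / 1993860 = 5.79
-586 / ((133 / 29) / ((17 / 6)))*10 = -1444490 / 399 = -3620.28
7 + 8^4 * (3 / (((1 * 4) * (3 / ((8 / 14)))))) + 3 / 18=24877 / 42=592.31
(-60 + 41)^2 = 361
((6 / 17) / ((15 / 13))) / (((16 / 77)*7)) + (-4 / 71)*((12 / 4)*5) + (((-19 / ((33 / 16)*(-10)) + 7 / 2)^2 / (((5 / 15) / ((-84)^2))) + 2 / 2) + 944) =414717.73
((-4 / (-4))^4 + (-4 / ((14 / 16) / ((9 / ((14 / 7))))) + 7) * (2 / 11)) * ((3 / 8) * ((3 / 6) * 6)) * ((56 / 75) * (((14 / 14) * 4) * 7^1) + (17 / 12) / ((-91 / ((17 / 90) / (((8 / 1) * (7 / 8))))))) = -34.52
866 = 866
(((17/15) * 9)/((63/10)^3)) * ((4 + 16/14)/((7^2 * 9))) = 13600/28588707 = 0.00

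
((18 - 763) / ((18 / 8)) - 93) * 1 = -3817 / 9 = -424.11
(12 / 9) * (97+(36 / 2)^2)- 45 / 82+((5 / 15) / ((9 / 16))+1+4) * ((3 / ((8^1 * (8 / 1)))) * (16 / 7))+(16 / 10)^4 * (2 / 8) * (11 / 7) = 3641761289 / 6457500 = 563.96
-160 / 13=-12.31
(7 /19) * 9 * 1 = 63 /19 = 3.32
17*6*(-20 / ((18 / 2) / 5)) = -3400 / 3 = -1133.33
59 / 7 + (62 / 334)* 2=10287 / 1169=8.80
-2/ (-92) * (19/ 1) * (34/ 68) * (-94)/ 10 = -893/ 460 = -1.94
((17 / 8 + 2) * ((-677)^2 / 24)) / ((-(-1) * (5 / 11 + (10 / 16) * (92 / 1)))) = 55457809 / 40800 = 1359.26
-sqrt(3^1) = -sqrt(3) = -1.73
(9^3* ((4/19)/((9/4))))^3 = 2176782336/6859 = 317361.47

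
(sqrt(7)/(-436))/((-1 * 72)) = sqrt(7)/31392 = 0.00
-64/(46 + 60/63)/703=-672/346579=-0.00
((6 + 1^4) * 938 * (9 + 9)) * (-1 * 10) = -1181880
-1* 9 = -9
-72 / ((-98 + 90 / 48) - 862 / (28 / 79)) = 448 / 15731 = 0.03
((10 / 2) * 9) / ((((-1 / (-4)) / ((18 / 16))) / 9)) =3645 / 2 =1822.50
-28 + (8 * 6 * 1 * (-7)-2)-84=-450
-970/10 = -97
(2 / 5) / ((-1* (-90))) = 1 / 225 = 0.00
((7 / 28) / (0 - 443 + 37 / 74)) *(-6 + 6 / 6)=1 / 354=0.00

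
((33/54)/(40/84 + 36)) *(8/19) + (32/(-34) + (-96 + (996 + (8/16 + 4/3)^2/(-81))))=324309959795/360735444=899.02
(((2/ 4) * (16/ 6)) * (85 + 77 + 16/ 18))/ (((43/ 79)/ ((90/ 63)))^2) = 1496.07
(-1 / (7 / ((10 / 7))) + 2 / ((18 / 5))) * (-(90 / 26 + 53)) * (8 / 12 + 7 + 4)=-568850 / 2457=-231.52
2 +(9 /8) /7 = 121 /56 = 2.16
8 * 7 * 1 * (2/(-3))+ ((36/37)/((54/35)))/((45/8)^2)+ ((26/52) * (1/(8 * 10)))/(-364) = -19538643743/523635840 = -37.31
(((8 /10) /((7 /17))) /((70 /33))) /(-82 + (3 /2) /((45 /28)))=-1683 /148960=-0.01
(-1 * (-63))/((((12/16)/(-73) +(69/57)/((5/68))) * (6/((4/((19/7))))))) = 429240/456403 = 0.94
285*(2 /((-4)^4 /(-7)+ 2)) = -1995 /121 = -16.49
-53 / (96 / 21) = -371 / 32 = -11.59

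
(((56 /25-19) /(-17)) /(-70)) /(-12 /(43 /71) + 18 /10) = 18017 /23044350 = 0.00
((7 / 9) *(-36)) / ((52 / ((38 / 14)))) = -19 / 13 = -1.46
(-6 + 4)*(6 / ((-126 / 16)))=32 / 21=1.52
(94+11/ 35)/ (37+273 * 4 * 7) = 3301/ 268835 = 0.01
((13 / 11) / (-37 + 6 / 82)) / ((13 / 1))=-41 / 16654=-0.00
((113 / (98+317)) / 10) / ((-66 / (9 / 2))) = -339 / 182600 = -0.00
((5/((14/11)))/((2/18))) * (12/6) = 495/7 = 70.71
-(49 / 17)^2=-2401 / 289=-8.31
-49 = -49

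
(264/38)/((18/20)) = 440/57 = 7.72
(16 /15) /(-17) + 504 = 128504 /255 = 503.94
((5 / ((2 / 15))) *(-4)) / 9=-50 / 3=-16.67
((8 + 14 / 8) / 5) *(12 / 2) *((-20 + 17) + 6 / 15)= -1521 / 50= -30.42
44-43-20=-19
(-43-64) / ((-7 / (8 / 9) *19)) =0.72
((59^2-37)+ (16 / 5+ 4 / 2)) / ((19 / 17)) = 293182 / 95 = 3086.13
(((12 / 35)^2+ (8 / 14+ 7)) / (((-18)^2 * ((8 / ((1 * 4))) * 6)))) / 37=9419 / 176223600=0.00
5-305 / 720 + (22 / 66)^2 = 75 / 16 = 4.69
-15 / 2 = -7.50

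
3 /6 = 1 /2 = 0.50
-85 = -85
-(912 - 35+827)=-1704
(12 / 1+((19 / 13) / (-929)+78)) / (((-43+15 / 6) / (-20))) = 44.44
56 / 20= 2.80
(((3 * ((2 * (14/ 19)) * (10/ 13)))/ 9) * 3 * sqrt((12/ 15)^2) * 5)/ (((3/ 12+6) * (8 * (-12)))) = -28/ 3705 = -0.01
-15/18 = -5/6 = -0.83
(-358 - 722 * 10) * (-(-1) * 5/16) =-18945/8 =-2368.12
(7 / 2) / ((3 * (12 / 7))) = 49 / 72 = 0.68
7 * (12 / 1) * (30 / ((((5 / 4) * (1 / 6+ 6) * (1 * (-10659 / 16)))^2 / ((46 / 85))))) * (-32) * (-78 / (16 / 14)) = 829585096704 / 7344847671425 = 0.11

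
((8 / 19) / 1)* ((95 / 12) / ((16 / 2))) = 5 / 12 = 0.42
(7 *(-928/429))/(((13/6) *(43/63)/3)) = -2455488/79937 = -30.72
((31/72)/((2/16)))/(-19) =-31/171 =-0.18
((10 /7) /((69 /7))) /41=10 /2829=0.00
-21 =-21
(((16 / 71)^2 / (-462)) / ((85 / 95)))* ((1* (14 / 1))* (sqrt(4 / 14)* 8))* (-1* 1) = 38912* sqrt(14) / 19796007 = 0.01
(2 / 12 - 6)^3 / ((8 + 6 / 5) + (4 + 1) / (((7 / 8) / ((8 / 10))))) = -1500625 / 104112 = -14.41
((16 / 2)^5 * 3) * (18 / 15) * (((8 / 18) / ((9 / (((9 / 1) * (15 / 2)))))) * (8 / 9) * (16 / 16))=1048576 / 3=349525.33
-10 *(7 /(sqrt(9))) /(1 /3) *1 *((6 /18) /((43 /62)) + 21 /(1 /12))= -2279900 /129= -17673.64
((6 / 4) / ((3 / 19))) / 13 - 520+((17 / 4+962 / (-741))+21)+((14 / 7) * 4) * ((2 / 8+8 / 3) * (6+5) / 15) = -4252211 / 8892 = -478.21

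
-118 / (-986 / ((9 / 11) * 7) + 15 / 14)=14868 / 21557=0.69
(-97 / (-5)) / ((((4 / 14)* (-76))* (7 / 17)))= -1649 / 760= -2.17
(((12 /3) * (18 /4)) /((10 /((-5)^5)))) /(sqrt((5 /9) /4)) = -6750 * sqrt(5) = -15093.46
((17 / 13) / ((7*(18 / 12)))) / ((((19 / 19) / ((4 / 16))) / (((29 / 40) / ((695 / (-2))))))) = -0.00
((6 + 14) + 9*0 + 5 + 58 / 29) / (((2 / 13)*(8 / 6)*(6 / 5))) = 1755 / 16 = 109.69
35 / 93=0.38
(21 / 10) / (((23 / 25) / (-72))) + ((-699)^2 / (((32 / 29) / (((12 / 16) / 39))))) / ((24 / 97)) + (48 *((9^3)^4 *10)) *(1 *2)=83014219941629402433 / 306176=271132355056011.58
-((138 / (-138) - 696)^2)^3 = -114655968874330129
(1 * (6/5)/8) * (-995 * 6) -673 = -3137/2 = -1568.50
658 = 658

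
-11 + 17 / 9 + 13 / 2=-47 / 18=-2.61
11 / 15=0.73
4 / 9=0.44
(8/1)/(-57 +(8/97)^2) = -75272/536249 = -0.14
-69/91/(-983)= 0.00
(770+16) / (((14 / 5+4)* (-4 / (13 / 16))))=-25545 / 1088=-23.48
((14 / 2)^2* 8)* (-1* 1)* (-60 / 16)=1470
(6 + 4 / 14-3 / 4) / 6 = 155 / 168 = 0.92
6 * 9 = 54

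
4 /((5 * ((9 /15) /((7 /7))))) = 4 /3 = 1.33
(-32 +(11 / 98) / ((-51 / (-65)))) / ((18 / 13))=-2069873 / 89964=-23.01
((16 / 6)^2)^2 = 4096 / 81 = 50.57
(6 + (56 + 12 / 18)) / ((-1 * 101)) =-188 / 303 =-0.62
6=6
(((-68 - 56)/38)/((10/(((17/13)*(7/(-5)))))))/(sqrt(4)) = 3689/12350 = 0.30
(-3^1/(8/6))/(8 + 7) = -0.15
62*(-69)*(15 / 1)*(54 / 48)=-288765 / 4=-72191.25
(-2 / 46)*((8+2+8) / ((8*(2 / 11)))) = -99 / 184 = -0.54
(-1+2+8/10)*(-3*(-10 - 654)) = 3585.60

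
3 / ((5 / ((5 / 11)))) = 3 / 11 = 0.27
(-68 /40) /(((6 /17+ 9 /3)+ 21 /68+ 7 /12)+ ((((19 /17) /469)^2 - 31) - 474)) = 3242005179 /954970568915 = 0.00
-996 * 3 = -2988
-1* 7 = -7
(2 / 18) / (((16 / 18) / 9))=9 / 8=1.12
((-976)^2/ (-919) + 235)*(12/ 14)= -4419666/ 6433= -687.03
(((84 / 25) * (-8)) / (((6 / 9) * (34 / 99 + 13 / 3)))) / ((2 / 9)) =-449064 / 11575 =-38.80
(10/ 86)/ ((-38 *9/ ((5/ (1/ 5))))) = -125/ 14706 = -0.01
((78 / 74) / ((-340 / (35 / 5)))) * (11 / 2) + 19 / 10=44801 / 25160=1.78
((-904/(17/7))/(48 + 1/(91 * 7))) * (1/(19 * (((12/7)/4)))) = -28216552/29629113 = -0.95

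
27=27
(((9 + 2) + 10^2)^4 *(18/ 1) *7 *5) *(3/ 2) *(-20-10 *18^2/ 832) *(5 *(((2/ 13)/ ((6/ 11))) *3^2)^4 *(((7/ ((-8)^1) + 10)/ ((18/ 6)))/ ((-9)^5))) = 871093832318045875/ 23762752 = 36657952425.63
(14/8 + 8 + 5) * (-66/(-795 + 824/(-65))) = 126555/104998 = 1.21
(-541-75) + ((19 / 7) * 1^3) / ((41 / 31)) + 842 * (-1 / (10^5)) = -8810270827 / 14350000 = -613.96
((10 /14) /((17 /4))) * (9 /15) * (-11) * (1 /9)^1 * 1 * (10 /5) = -88 /357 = -0.25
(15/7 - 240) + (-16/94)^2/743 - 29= -3065923668/11489009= -266.86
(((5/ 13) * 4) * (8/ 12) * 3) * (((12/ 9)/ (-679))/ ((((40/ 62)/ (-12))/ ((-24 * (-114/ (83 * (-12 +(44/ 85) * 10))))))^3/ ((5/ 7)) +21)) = -67447000869729454080/ 234420925483282714466563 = -0.00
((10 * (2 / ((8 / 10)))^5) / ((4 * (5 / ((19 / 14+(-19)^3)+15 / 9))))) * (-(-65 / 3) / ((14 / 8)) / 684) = -58490046875 / 9652608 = -6059.51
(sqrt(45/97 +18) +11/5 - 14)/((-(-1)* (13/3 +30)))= -177/515 +9* sqrt(19303)/9991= -0.22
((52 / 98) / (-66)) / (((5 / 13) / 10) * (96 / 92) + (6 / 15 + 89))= -19435 / 216213921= -0.00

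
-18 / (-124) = 9 / 62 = 0.15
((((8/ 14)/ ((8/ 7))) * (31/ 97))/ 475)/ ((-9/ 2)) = -31/ 414675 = -0.00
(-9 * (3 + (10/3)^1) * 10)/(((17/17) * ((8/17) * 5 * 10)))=-969/40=-24.22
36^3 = 46656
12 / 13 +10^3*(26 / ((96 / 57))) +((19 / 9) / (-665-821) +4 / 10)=6710561027 / 434655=15438.82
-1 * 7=-7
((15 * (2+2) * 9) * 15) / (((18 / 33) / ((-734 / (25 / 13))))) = -5667948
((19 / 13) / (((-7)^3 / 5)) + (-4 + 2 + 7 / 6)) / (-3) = 22865 / 80262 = 0.28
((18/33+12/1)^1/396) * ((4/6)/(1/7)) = 161/1089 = 0.15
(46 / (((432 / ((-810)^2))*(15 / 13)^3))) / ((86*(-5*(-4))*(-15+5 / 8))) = -1.84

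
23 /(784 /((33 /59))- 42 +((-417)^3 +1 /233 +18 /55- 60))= -884235 /2787662826688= -0.00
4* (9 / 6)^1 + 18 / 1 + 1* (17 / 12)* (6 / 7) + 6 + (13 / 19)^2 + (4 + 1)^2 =286473 / 5054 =56.68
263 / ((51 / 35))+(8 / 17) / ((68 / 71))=156911 / 867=180.98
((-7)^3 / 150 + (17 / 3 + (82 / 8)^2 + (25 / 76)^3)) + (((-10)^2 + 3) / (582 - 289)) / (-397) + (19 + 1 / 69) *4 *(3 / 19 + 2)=24011402376291553 / 88082169585600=272.60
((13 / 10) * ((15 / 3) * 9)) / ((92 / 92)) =117 / 2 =58.50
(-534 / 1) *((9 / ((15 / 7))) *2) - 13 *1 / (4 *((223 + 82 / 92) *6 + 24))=-2821354183 / 628980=-4485.60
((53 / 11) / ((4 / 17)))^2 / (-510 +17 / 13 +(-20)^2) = -3.86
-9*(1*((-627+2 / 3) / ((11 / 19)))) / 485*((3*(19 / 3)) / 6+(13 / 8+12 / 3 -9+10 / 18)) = 178505 / 25608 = 6.97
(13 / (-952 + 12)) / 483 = -13 / 454020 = -0.00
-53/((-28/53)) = 2809/28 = 100.32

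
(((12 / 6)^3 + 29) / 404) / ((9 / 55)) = 2035 / 3636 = 0.56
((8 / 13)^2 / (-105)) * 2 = -128 / 17745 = -0.01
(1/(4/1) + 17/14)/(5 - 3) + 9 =545/56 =9.73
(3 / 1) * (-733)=-2199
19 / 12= 1.58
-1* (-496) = 496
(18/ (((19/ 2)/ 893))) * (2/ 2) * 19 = 32148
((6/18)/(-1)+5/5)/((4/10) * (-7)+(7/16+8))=160/1353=0.12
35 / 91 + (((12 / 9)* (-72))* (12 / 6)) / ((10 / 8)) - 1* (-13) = -9114 / 65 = -140.22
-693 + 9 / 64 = -44343 / 64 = -692.86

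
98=98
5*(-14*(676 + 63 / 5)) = -48202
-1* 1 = -1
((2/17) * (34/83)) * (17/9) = 68/747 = 0.09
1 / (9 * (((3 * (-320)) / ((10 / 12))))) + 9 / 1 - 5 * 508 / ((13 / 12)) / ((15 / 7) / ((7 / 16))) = -63307021 / 134784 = -469.69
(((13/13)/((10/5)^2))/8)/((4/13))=13/128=0.10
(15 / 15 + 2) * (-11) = -33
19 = 19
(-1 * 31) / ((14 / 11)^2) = -3751 / 196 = -19.14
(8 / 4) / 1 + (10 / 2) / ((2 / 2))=7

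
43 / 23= 1.87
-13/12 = -1.08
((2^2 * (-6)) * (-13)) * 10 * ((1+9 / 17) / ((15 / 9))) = 48672 / 17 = 2863.06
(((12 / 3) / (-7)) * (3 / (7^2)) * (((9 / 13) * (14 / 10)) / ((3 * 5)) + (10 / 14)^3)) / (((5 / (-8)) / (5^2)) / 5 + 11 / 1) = -1530496 / 1121077321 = -0.00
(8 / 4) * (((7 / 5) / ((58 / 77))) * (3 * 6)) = 9702 / 145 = 66.91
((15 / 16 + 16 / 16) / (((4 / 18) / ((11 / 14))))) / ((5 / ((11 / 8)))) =33759 / 17920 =1.88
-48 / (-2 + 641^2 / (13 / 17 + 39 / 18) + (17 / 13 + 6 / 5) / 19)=-454480 / 1327127943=-0.00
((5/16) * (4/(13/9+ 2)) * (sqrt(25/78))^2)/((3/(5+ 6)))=1375/3224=0.43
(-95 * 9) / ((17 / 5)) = -4275 / 17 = -251.47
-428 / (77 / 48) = -20544 / 77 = -266.81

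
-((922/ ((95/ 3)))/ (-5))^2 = -7650756/ 225625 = -33.91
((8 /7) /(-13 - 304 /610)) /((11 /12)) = -29280 /317009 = -0.09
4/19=0.21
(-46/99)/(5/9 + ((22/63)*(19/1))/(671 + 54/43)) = -9308054/11326909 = -0.82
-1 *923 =-923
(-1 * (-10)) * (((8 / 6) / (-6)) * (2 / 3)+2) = 18.52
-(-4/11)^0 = -1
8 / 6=4 / 3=1.33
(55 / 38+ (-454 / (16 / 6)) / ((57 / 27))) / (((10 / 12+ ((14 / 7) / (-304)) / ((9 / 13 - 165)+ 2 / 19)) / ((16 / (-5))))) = 23435385792 / 77063905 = 304.10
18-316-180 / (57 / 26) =-7222 / 19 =-380.11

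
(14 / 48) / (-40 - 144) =-7 / 4416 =-0.00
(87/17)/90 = 29/510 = 0.06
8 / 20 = 2 / 5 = 0.40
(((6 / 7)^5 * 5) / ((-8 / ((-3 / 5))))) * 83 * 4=968112 / 16807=57.60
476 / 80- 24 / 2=-121 / 20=-6.05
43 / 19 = 2.26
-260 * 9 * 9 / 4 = -5265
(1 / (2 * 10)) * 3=3 / 20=0.15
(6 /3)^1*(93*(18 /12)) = 279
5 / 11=0.45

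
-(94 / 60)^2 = -2.45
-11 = -11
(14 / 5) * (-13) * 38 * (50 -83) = 228228 / 5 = 45645.60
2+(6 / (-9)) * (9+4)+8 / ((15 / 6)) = -52 / 15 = -3.47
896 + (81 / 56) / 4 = 200785 / 224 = 896.36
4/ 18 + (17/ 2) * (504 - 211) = 44833/ 18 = 2490.72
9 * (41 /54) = 41 /6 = 6.83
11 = 11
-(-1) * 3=3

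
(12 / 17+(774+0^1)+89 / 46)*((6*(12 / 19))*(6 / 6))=21863988 / 7429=2943.06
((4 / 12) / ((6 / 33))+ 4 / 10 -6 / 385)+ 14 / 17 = 119431 / 39270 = 3.04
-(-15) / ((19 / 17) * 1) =255 / 19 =13.42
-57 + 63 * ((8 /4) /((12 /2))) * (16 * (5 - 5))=-57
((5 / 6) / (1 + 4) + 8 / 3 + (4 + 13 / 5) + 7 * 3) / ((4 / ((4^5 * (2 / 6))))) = 116864 / 45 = 2596.98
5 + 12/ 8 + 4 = 21/ 2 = 10.50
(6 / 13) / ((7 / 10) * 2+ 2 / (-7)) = 70 / 169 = 0.41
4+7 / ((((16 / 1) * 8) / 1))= 519 / 128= 4.05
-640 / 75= -8.53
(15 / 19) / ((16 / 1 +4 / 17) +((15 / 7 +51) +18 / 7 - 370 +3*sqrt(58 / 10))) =-316551900 / 119437782881 - 637245*sqrt(145) / 119437782881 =-0.00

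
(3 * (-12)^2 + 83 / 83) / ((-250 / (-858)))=185757 / 125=1486.06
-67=-67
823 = 823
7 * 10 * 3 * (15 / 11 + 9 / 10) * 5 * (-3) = -78435 / 11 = -7130.45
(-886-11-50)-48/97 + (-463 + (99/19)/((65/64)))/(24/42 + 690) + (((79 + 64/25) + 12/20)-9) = -875.00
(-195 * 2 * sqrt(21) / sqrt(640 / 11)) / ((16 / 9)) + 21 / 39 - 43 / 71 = -351 * sqrt(2310) / 128 - 62 / 923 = -131.86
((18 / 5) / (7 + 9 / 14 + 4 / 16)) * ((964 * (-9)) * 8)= -34981632 / 1105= -31657.59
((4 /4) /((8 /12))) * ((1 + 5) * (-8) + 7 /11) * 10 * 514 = -4016910 /11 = -365173.64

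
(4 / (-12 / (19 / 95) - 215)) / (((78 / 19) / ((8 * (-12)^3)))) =175104 / 3575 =48.98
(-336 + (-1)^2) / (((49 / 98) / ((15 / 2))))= -5025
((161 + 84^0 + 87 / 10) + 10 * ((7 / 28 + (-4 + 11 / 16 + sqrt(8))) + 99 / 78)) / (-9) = -79439 / 4680 - 20 * sqrt(2) / 9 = -20.12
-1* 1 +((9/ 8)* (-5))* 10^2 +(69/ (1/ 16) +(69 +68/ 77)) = 93999/ 154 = 610.38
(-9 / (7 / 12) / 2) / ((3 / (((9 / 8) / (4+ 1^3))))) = -81 / 140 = -0.58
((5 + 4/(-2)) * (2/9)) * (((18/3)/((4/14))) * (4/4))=14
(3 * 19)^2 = 3249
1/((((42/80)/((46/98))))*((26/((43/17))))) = 0.09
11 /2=5.50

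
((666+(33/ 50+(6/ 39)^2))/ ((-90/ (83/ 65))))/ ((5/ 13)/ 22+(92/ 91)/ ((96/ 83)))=-72007103014/ 6787145625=-10.61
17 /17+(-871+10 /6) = -2605 /3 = -868.33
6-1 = 5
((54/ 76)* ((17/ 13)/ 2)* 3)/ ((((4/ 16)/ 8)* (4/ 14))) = 38556/ 247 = 156.10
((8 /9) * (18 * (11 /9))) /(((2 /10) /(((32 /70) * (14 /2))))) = 2816 /9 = 312.89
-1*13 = -13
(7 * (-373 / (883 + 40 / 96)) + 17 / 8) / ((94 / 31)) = -2183609 / 7971952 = -0.27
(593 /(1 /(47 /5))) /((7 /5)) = 27871 /7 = 3981.57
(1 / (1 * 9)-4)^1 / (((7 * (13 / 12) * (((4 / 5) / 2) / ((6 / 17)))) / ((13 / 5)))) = -20 / 17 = -1.18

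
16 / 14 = 1.14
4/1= 4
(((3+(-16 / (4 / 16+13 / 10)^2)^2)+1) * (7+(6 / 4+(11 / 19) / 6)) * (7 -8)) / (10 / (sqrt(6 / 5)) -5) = -625157176 * sqrt(30) / 52640697 -625157176 / 17546899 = -100.67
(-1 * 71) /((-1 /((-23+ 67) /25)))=3124 /25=124.96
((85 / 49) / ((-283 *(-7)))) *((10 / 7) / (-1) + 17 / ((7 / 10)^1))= 13600 / 679483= 0.02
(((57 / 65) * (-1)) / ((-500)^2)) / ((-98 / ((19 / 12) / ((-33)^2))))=361 / 6936930000000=0.00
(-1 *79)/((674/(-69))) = 5451/674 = 8.09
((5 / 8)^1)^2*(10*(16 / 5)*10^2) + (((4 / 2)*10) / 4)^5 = 4375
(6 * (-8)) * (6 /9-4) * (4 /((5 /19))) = 2432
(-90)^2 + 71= 8171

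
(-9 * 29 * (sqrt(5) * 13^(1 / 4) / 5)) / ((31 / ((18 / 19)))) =-4698 * 13^(1 / 4) * sqrt(5) / 2945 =-6.77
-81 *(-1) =81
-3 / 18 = -1 / 6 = -0.17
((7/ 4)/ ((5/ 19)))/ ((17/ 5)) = 133/ 68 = 1.96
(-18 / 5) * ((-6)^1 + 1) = 18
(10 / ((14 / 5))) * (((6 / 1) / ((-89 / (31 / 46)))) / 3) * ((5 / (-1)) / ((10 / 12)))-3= -38337 / 14329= -2.68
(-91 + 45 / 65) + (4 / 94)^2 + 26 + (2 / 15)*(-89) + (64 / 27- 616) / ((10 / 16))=-4101571402 / 3876795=-1057.98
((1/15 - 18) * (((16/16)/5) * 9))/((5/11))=-8877/125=-71.02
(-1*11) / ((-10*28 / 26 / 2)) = 143 / 70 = 2.04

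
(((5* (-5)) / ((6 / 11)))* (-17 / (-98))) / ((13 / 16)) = -18700 / 1911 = -9.79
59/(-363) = -59/363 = -0.16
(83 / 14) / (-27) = -83 / 378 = -0.22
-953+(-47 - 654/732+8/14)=-854275/854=-1000.32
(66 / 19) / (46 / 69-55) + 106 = 328084 / 3097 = 105.94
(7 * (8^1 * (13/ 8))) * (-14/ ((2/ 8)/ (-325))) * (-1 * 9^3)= -1207369800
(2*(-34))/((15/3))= -68/5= -13.60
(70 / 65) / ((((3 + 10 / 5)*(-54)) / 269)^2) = 506527 / 473850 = 1.07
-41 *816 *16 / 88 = -66912 / 11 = -6082.91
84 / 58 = 42 / 29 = 1.45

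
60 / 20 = 3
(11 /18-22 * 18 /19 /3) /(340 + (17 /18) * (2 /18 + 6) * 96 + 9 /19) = -0.01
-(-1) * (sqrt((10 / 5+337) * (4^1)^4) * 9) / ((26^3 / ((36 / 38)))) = 0.14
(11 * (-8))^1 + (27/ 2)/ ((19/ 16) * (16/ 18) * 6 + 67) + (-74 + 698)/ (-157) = -6340883/ 69080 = -91.79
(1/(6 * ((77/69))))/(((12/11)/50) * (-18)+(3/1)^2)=575/33138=0.02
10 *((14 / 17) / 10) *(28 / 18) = 1.28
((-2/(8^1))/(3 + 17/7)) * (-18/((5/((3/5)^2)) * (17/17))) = 0.06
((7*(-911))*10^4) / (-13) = 63770000 / 13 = 4905384.62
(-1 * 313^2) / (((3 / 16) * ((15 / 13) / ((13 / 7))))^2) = -716311707904 / 99225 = -7219064.83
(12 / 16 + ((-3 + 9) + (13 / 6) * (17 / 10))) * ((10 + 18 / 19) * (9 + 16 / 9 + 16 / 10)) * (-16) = -290103424 / 12825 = -22620.15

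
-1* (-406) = 406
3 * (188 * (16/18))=1504/3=501.33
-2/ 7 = -0.29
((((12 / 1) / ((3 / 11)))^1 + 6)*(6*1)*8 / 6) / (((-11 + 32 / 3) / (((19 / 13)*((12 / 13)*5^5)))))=-855000000 / 169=-5059171.60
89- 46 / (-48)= 2159 / 24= 89.96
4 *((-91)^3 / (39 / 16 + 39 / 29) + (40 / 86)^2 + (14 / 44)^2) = -796937.63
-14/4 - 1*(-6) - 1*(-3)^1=11/2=5.50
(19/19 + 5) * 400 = 2400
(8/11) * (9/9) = 8/11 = 0.73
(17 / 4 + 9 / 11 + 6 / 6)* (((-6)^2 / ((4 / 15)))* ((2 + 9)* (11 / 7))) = 396495 / 28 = 14160.54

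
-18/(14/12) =-108/7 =-15.43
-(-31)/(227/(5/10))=31/454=0.07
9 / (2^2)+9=45 / 4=11.25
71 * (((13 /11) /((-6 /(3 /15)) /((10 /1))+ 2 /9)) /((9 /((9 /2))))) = -8307 /550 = -15.10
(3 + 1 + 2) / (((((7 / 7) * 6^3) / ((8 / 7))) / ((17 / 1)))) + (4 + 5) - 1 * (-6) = 979 / 63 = 15.54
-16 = -16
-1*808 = -808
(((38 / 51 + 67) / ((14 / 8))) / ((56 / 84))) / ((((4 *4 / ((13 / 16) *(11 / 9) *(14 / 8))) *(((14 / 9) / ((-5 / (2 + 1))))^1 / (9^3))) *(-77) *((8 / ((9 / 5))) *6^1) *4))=32743035 / 54591488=0.60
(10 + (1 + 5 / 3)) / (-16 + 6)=-19 / 15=-1.27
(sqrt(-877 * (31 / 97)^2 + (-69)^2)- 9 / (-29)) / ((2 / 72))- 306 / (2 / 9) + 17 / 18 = -712469 / 522 + 72 * sqrt(10988363) / 97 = 1095.64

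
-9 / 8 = -1.12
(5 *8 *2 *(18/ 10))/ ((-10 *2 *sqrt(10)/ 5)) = -18 *sqrt(10)/ 5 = -11.38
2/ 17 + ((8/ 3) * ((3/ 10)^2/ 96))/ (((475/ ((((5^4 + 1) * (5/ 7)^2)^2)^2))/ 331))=33754702566279313/ 1862030723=18127897.76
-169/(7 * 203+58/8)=-676/5713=-0.12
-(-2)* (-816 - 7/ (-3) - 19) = -4996/ 3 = -1665.33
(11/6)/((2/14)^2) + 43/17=9421/102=92.36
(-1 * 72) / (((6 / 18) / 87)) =-18792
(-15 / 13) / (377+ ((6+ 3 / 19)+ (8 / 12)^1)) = -855 / 284414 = -0.00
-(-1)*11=11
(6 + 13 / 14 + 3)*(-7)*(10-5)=-695 / 2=-347.50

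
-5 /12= -0.42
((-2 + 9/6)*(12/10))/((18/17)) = -17/30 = -0.57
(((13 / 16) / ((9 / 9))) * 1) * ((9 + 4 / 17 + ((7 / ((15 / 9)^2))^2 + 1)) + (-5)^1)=800137 / 85000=9.41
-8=-8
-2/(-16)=1/8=0.12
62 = 62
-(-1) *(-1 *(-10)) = 10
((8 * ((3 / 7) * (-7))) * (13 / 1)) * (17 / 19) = -5304 / 19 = -279.16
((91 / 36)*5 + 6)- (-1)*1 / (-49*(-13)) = 427463 / 22932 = 18.64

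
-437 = -437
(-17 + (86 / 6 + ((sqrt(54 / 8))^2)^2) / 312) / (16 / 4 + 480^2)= -0.00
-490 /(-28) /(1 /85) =2975 /2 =1487.50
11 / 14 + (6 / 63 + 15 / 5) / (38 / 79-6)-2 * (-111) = 2034691 / 9156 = 222.22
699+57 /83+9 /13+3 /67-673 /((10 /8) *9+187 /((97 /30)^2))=677.33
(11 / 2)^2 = 121 / 4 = 30.25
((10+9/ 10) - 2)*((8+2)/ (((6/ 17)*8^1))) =1513/ 48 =31.52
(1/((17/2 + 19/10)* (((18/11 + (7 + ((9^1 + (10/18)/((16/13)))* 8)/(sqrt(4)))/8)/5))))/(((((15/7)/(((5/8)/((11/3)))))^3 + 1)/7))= 9507960/40643128513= 0.00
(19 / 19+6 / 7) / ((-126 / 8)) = -52 / 441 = -0.12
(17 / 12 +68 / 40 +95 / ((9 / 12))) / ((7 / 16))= 31148 / 105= 296.65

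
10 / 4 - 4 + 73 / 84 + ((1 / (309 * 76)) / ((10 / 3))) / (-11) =-0.63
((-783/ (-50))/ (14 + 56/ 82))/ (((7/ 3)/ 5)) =96309/ 42140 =2.29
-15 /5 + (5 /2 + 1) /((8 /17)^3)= 31319 /1024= 30.58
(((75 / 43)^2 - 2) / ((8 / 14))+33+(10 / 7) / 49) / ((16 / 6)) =13.07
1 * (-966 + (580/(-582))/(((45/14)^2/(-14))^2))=-230978771338/238656375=-967.83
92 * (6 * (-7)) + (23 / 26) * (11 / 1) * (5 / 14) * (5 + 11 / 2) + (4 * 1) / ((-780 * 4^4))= -14697637 / 3840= -3827.51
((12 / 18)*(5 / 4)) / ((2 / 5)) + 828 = 9961 / 12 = 830.08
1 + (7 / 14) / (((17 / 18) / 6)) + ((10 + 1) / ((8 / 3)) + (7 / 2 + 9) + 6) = 3645 / 136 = 26.80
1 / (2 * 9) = 1 / 18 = 0.06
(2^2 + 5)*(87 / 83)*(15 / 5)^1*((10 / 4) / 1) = 11745 / 166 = 70.75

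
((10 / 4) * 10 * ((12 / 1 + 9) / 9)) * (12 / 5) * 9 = 1260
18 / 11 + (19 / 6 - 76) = -4699 / 66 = -71.20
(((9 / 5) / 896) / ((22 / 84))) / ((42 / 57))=513 / 49280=0.01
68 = 68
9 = 9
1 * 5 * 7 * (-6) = -210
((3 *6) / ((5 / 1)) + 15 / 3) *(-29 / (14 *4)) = -1247 / 280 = -4.45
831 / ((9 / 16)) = 4432 / 3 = 1477.33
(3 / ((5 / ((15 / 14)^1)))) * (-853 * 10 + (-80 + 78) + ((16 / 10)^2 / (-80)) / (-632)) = -1516562991 / 276500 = -5484.86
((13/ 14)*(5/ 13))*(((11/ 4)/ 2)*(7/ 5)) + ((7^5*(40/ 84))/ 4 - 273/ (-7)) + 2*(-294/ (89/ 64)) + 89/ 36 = 1620.16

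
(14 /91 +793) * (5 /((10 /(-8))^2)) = 164976 /65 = 2538.09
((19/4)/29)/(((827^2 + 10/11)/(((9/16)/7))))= 627/32580597056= 0.00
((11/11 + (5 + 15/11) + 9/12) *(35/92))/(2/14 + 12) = 1029/4048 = 0.25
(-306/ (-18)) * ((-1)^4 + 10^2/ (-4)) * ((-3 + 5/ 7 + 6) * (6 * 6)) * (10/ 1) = -3818880/ 7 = -545554.29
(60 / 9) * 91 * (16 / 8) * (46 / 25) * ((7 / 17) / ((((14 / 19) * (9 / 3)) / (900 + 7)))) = 288549352 / 765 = 377188.70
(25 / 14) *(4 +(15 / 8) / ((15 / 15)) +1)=1375 / 112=12.28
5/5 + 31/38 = 69/38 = 1.82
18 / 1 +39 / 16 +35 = 55.44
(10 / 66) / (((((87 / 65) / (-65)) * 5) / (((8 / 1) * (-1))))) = 33800 / 2871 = 11.77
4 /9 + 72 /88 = 125 /99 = 1.26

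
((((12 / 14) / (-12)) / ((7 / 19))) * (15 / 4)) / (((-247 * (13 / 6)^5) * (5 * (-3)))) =-0.00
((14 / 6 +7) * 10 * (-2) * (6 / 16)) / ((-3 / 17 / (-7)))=-8330 / 3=-2776.67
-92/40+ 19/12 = -0.72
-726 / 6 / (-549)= 121 / 549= 0.22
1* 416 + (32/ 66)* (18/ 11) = 50432/ 121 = 416.79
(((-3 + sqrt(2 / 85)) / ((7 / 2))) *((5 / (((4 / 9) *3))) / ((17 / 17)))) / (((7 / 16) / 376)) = -135360 / 49 + 9024 *sqrt(170) / 833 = -2621.20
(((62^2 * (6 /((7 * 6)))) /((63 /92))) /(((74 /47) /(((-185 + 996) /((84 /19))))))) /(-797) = -32015001938 /273097629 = -117.23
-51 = -51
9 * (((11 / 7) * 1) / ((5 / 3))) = 297 / 35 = 8.49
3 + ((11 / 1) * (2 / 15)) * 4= 8.87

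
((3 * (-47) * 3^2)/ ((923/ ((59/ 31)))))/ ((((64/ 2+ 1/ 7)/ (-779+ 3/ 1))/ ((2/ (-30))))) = -15062936/ 3576625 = -4.21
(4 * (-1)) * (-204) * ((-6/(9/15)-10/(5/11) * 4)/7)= -11424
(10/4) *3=15/2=7.50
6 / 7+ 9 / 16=159 / 112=1.42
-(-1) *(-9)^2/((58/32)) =1296/29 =44.69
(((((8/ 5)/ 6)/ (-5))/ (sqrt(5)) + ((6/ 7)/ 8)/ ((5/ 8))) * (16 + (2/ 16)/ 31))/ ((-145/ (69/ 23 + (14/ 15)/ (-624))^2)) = -4135426869/ 24308960000 + 9649329361 * sqrt(5)/ 911586000000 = -0.15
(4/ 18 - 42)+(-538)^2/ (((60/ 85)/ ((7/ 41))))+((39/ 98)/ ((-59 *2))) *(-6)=149276602675/ 2133558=69966.04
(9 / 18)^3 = 1 / 8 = 0.12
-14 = -14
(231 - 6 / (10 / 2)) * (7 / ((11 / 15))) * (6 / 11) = 144774 / 121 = 1196.48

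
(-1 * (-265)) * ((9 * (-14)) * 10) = -333900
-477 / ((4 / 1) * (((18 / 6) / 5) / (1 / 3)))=-66.25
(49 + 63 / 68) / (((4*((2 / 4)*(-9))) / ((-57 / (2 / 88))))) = 709555 / 102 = 6956.42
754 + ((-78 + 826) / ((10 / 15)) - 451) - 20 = 1405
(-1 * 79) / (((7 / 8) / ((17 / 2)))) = -5372 / 7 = -767.43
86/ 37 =2.32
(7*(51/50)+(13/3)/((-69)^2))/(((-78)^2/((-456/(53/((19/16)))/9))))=-1840984841/1381674574800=-0.00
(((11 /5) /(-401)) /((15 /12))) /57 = -44 /571425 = -0.00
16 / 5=3.20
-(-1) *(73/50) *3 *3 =657/50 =13.14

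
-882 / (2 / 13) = -5733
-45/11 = -4.09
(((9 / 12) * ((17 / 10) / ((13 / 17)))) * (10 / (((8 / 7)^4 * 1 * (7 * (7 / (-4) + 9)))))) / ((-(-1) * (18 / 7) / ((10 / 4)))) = 3469445 / 18530304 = 0.19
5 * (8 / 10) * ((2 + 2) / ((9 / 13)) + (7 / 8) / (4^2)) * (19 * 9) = 127661 / 32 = 3989.41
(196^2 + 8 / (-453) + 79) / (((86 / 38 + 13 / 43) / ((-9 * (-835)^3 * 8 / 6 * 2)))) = 8294377735016064625 / 39562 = 209655167459078.53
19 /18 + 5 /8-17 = -1103 /72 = -15.32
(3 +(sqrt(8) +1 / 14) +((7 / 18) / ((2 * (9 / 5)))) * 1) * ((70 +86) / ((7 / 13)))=4056 * sqrt(2) / 7 +1218659 / 1323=1740.57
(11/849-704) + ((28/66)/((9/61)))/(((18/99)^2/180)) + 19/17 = 215828156/14433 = 14953.80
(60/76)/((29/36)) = 540/551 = 0.98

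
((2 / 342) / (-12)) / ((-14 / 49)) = 7 / 4104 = 0.00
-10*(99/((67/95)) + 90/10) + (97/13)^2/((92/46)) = -33196637/22646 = -1465.89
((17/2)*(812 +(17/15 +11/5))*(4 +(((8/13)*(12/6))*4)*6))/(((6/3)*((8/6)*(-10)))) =-2266219/260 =-8716.23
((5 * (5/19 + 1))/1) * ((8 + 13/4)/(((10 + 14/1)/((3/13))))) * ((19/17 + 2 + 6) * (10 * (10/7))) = 2615625/29393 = 88.99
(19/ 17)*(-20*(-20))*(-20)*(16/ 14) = -1216000/ 119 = -10218.49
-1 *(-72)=72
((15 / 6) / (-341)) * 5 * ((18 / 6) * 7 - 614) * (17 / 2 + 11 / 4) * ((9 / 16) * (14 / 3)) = 14009625 / 21824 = 641.94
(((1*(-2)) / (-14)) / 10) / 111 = 1 / 7770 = 0.00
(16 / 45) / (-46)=-8 / 1035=-0.01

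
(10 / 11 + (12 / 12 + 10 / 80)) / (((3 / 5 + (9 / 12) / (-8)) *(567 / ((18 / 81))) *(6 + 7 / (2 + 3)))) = 35800 / 168230601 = 0.00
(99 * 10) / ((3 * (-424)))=-165 / 212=-0.78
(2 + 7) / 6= 3 / 2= 1.50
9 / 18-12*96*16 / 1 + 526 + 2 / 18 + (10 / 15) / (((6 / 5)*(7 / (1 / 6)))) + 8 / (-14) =-3384224 / 189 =-17905.95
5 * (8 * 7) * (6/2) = 840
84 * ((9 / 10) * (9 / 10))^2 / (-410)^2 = 137781 / 420250000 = 0.00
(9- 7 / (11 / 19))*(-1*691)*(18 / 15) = 140964 / 55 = 2562.98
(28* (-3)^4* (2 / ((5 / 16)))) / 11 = 72576 / 55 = 1319.56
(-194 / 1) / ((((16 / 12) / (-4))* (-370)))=-291 / 185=-1.57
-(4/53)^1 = -4/53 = -0.08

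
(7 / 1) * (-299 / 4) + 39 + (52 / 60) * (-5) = -5863 / 12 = -488.58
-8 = -8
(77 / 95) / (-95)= -77 / 9025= -0.01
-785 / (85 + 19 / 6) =-4710 / 529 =-8.90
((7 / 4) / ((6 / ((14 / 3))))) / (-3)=-0.45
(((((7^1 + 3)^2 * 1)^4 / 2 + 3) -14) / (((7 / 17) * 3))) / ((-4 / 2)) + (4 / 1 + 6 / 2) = -283333173 / 14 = -20238083.79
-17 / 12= -1.42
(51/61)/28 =51/1708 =0.03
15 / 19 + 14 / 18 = 268 / 171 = 1.57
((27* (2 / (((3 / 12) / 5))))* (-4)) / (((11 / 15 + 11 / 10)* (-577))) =25920 / 6347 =4.08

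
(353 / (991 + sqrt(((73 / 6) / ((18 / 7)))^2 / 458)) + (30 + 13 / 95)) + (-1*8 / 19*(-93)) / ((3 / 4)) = 41220016469185393 / 498406711225345 - 19481364*sqrt(458) / 5246386433951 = 82.70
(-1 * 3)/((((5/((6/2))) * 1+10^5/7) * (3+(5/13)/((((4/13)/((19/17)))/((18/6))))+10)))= -612/50105845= -0.00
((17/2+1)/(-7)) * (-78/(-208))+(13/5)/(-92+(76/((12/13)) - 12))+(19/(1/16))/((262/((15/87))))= -4562039/10637200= -0.43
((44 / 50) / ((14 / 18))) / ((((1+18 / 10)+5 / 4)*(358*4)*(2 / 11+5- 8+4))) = 121 / 733005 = 0.00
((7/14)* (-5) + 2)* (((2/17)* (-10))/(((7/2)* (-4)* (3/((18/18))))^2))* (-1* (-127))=635/14994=0.04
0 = 0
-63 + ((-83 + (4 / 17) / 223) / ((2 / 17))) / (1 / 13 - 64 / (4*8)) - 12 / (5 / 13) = 3040107 / 11150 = 272.66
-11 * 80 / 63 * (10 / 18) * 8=-35200 / 567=-62.08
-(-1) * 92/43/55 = 92/2365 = 0.04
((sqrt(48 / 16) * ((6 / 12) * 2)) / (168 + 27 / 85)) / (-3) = -85 * sqrt(3) / 42921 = -0.00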